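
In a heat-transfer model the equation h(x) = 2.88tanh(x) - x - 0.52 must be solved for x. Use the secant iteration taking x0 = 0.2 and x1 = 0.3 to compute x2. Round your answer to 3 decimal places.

h(0.2) = -0.15156, h(0.3) = 0.01898
x2 = 0.30000 − 0.01898·(0.30000 − 0.20000) / (0.01898 − (-0.15156)) = 0.30000 − (0.00190)/(0.17054) = 0.28887

0.289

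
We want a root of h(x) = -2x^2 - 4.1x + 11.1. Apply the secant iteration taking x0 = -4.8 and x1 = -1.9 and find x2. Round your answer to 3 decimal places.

-3.155

h(-4.8) = -15.30000, h(-1.9) = 11.67000
x2 = -1.90000 − 11.67000·(-1.90000 − (-4.80000)) / (11.67000 − (-15.30000)) = -1.90000 − (33.84300)/(26.97000) = -3.15484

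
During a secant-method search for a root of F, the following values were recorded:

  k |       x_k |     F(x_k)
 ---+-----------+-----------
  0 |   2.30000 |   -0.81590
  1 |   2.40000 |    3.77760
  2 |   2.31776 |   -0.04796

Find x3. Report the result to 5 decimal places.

x3 = 2.31776 − (-0.04796)·(2.31776 − 2.40000) / (-0.04796 − 3.77760)
   = 2.31776 − (0.0039442)/(-3.8255600) = 2.3187910

2.31879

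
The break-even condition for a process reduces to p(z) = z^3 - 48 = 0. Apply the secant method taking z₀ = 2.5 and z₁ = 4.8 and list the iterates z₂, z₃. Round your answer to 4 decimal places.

3.2841, 3.5378

p(2.5) = -32.375000, p(4.8) = 62.592000
z₂ = 4.800000 − 62.592000·(4.800000 − 2.500000) / (62.592000 − (-32.375000)) = 4.800000 − (143.961600)/(94.967000) = 3.284088
p(3.284088) = -12.580337
z₃ = 3.284088 − (-12.580337)·(3.284088 − 4.800000) / (-12.580337 − 62.592000) = 3.284088 − (19.070682)/(-75.172337) = 3.537781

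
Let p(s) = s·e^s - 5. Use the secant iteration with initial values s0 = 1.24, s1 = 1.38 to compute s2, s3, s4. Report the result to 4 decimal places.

1.3234, 1.3266, 1.3267

p(1.24) = -0.715039, p(1.38) = 0.485364
s2 = 1.380000 − 0.485364·(1.380000 − 1.240000) / (0.485364 − (-0.715039)) = 1.380000 − (0.067951)/(1.200404) = 1.323393
p(1.323393) = -0.029143
s3 = 1.323393 − (-0.029143)·(1.323393 − 1.380000) / (-0.029143 − 0.485364) = 1.323393 − (0.001650)/(-0.514507) = 1.326600
p(1.326600) = -0.001097
s4 = 1.326600 − (-0.001097)·(1.326600 − 1.323393) / (-0.001097 − (-0.029143)) = 1.326600 − (-0.000004)/(0.028046) = 1.326725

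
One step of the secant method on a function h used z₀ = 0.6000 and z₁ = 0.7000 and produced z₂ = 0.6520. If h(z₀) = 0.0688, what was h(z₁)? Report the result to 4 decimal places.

The secant line through (0.6000, 0.0688) and (0.7000, h(z₁)) crosses zero at z₂ = 0.6520.
So (0.6000, 0.0688), (0.7000, h(z₁)), (0.6520, 0) are collinear:
h(z₁) = 0.0688 · (0.7000 − 0.6520) / (0.6000 − 0.6520) = 0.0688 · (0.048000)/(-0.052000) = -0.063508

-0.0635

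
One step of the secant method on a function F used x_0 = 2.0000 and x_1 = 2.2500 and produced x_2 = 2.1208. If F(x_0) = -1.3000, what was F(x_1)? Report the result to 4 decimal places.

1.3904

The secant line through (2.0000, -1.3000) and (2.2500, F(x_1)) crosses zero at x_2 = 2.1208.
So (2.0000, -1.3000), (2.2500, F(x_1)), (2.1208, 0) are collinear:
F(x_1) = -1.3000 · (2.2500 − 2.1208) / (2.0000 − 2.1208) = -1.3000 · (0.129200)/(-0.120800) = 1.390397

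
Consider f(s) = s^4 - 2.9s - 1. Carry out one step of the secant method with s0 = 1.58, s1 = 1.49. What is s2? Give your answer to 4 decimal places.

f(1.58) = 0.650013, f(1.49) = -0.392156
s2 = 1.490000 − (-0.392156)·(1.490000 − 1.580000) / (-0.392156 − 0.650013) = 1.490000 − (0.035294)/(-1.042169) = 1.523866

1.5239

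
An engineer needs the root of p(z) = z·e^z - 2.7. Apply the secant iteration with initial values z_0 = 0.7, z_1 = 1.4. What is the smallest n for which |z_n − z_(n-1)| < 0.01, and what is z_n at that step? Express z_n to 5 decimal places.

p(0.7) = -1.2903731, p(1.4) = 2.9772800
z_2 = 1.4000000 − 2.9772800·(0.7000000)/(4.2676531) = 0.9116529;  |Δ| = 0.4883471
p(0.9116529) = -0.4314135
z_3 = 0.9116529 − (-0.4314135)·(-0.4883471)/(-3.4086934) = 0.9734594;  |Δ| = 0.0618065
p(0.9734594) = -0.1231691
z_4 = 0.9734594 − (-0.1231691)·(0.0618065)/(0.3082444) = 0.9981563;  |Δ| = 0.0246968
p(0.9981563) = 0.0082720
z_5 = 0.9981563 − 0.0082720·(0.0246968)/(0.1314411) = 0.9966020;  |Δ| = 0.0015543
|z_5 − z_4| = 0.0015543 < 0.01

n = 5, z_n = 0.99660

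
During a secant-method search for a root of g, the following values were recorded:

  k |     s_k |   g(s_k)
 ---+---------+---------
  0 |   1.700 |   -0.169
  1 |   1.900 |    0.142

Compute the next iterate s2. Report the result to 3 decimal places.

1.809

s2 = 1.900 − 0.142·(1.900 − 1.700) / (0.142 − (-0.169))
   = 1.900 − (0.02840)/(0.31100) = 1.80868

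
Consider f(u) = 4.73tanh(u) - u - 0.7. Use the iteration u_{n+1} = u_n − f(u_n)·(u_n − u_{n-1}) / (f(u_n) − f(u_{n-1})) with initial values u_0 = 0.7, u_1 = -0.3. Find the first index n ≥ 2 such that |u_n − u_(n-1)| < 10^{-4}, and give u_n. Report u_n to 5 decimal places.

f(0.7) = 1.4586596, f(-0.3) = -1.7779087
u_2 = -0.3000000 − (-1.7779087)·(-1.0000000)/(-3.2365682) = 0.2493191;  |Δ| = 0.5493191
f(0.2493191) = 0.2061181
u_3 = 0.2493191 − 0.2061181·(0.5493191)/(1.9840268) = 0.1922510;  |Δ| = 0.0570681
f(0.1922510) = 0.0060561
u_4 = 0.1922510 − 0.0060561·(-0.0570681)/(-0.2000620) = 0.1905235;  |Δ| = 0.0017275
f(0.1905235) = -0.0000954
u_5 = 0.1905235 − (-0.0000954)·(-0.0017275)/(-0.0061515) = 0.1905503;  |Δ| = 0.0000268
|u_5 − u_4| = 0.0000268 < 10^{-4}

n = 5, u_n = 0.19055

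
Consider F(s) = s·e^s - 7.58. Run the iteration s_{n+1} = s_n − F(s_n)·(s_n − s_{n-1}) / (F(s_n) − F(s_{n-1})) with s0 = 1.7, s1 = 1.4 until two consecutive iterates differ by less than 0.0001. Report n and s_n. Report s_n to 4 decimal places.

n = 5, s_n = 1.5727

F(1.7) = 1.725711, F(1.4) = -1.902720
s2 = 1.400000 − (-1.902720)·(-0.300000)/(-3.628431) = 1.557318;  |Δ| = 0.157318
F(1.557318) = -0.188856
s3 = 1.557318 − (-0.188856)·(0.157318)/(1.713864) = 1.574653;  |Δ| = 0.017335
F(1.574653) = 0.024102
s4 = 1.574653 − 0.024102·(0.017335)/(0.212959) = 1.572691;  |Δ| = 0.001962
F(1.572691) = -0.000258
s5 = 1.572691 − (-0.000258)·(-0.001962)/(-0.024361) = 1.572712;  |Δ| = 0.000021
|s5 − s4| = 0.000021 < 0.0001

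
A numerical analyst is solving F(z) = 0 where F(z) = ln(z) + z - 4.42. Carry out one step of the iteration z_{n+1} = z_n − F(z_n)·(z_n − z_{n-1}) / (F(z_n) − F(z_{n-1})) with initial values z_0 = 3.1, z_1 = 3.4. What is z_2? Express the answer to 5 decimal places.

3.24420

F(3.1) = -0.1885979, F(3.4) = 0.2037754
z_2 = 3.4000000 − 0.2037754·(3.4000000 − 3.1000000) / (0.2037754 − (-0.1885979)) = 3.4000000 − (0.0611326)/(0.3923733) = 3.2441978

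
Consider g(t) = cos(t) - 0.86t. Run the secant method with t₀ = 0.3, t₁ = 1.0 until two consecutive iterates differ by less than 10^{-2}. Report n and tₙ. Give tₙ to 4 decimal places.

g(0.3) = 0.697336, g(1.0) = -0.319698
t₂ = 1.000000 − (-0.319698)·(0.700000)/(-1.017034) = 0.779960;  |Δ| = 0.220040
g(0.779960) = 0.040176
t₃ = 0.779960 − 0.040176·(-0.220040)/(0.359874) = 0.804525;  |Δ| = 0.024565
g(0.804525) = 0.001562
t₄ = 0.804525 − 0.001562·(0.024565)/(-0.038614) = 0.805519;  |Δ| = 0.000994
|t₄ − t₃| = 0.000994 < 10^{-2}

n = 4, tₙ = 0.8055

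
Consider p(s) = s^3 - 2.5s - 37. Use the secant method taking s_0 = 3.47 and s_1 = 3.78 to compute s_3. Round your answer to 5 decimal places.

p(3.47) = -3.8930770, p(3.78) = 7.5601520
s_2 = 3.7800000 − 7.5601520·(3.7800000 − 3.4700000) / (7.5601520 − (-3.8930770)) = 3.7800000 − (2.3436471)/(11.4532290) = 3.5753724
p(3.5753724) = -0.2334177
s_3 = 3.5753724 − (-0.2334177)·(3.5753724 − 3.7800000) / (-0.2334177 − 7.5601520) = 3.5753724 − (0.0477637)/(-7.7935697) = 3.5815010

3.58150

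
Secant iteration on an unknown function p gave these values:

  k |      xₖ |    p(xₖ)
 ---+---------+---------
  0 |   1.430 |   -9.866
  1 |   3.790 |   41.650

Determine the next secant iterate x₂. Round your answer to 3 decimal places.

1.882

x₂ = 3.790 − 41.650·(3.790 − 1.430) / (41.650 − (-9.866))
   = 3.790 − (98.29400)/(51.51600) = 1.88197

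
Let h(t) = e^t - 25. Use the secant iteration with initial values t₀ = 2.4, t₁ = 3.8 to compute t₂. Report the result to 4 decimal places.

h(2.4) = -13.976824, h(3.8) = 19.701184
t₂ = 3.800000 − 19.701184·(3.800000 − 2.400000) / (19.701184 − (-13.976824)) = 3.800000 − (27.581658)/(33.678008) = 2.981019

2.9810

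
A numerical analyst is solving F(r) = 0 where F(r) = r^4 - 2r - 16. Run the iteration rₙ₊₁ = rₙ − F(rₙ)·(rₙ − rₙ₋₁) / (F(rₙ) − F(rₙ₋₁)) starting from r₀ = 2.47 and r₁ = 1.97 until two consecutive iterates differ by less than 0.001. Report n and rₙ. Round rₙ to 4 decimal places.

n = 5, rₙ = 2.1211

F(2.47) = 16.280981, F(1.97) = -4.878615
r₂ = 1.970000 − (-4.878615)·(-0.500000)/(-21.159596) = 2.085281;  |Δ| = 0.115281
F(2.085281) = -1.261994
r₃ = 2.085281 − (-1.261994)·(0.115281)/(3.616622) = 2.125508;  |Δ| = 0.040227
F(2.125508) = 0.159358
r₄ = 2.125508 − 0.159358·(0.040227)/(1.421351) = 2.120998;  |Δ| = 0.004510
F(2.120998) = -0.004305
r₅ = 2.120998 − (-0.004305)·(-0.004510)/(-0.163663) = 2.121117;  |Δ| = 0.000119
|r₅ − r₄| = 0.000119 < 0.001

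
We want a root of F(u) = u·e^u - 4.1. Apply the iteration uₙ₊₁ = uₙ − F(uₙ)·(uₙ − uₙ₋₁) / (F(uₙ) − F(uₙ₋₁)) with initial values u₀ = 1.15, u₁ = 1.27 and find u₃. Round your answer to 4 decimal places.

1.2156

F(1.15) = -0.468078, F(1.27) = 0.422283
u₂ = 1.270000 − 0.422283·(1.270000 − 1.150000) / (0.422283 − (-0.468078)) = 1.270000 − (0.050674)/(0.890361) = 1.213086
F(1.213086) = -0.019361
u₃ = 1.213086 − (-0.019361)·(1.213086 − 1.270000) / (-0.019361 − 0.422283) = 1.213086 − (0.001102)/(-0.441643) = 1.215581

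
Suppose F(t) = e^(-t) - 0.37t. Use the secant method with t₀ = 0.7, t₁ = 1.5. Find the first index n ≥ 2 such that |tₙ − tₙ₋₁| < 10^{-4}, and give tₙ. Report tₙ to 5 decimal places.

F(0.7) = 0.2375853, F(1.5) = -0.3318698
t₂ = 1.5000000 − (-0.3318698)·(0.8000000)/(-0.5694551) = 1.0337721;  |Δ| = 0.4662279
F(1.0337721) = -0.0268329
t₃ = 1.0337721 − (-0.0268329)·(-0.4662279)/(0.3050370) = 0.9927600;  |Δ| = 0.0410122
F(0.9927600) = 0.0032314
t₄ = 0.9927600 − 0.0032314·(-0.0410122)/(0.0300642) = 0.9971681;  |Δ| = 0.0044081
F(0.9971681) = -0.0000294
t₅ = 0.9971681 − (-0.0000294)·(0.0044081)/(-0.0032608) = 0.9971282;  |Δ| = 0.0000398
|t₅ − t₄| = 0.0000398 < 10^{-4}

n = 5, tₙ = 0.99713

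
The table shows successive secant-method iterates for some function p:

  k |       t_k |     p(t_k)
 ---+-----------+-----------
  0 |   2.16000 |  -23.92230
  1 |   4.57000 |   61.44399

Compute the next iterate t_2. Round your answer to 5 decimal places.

t_2 = 4.57000 − 61.44399·(4.57000 − 2.16000) / (61.44399 − (-23.92230))
   = 4.57000 − (148.0800159)/(85.3662900) = 2.8353573

2.83536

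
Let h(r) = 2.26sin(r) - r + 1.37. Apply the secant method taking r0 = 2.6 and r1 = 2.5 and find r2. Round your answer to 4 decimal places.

h(2.6) = -0.064967, h(2.5) = 0.222547
r2 = 2.500000 − 0.222547·(2.500000 − 2.600000) / (0.222547 − (-0.064967)) = 2.500000 − (-0.022255)/(0.287514) = 2.577404

2.5774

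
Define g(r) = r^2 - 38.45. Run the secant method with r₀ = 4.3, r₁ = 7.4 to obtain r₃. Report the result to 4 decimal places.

g(4.3) = -19.960000, g(7.4) = 16.310000
r₂ = 7.400000 − 16.310000·(7.400000 − 4.300000) / (16.310000 − (-19.960000)) = 7.400000 − (50.561000)/(36.270000) = 6.005983
g(6.005983) = -2.378169
r₃ = 6.005983 − (-2.378169)·(6.005983 − 7.400000) / (-2.378169 − 16.310000) = 6.005983 − (3.315209)/(-18.688169) = 6.183379

6.1834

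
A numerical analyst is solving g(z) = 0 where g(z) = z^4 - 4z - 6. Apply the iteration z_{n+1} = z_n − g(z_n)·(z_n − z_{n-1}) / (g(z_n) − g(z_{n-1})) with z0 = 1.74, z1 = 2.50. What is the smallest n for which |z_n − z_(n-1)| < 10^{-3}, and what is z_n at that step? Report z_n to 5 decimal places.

n = 6, z_n = 1.92371

g(1.74) = -3.7936382, g(2.50) = 23.0625000
z2 = 2.5000000 − 23.0625000·(0.7600000)/(26.8561382) = 1.8473559;  |Δ| = 0.6526441
g(1.8473559) = -1.7427396
z3 = 1.8473559 − (-1.7427396)·(-0.6526441)/(-24.8052396) = 1.8932087;  |Δ| = 0.0458528
g(1.8932087) = -0.7260651
z4 = 1.8932087 − (-0.7260651)·(0.0458528)/(1.0166745) = 1.9259547;  |Δ| = 0.0327461
g(1.9259547) = 0.0550996
z5 = 1.9259547 − 0.0550996·(0.0327461)/(0.7811646) = 1.9236450;  |Δ| = 0.0023097
g(1.9236450) = -0.0015457
z6 = 1.9236450 − (-0.0015457)·(-0.0023097)/(-0.0566453) = 1.9237080;  |Δ| = 0.0000630
|z6 − z5| = 0.0000630 < 10^{-3}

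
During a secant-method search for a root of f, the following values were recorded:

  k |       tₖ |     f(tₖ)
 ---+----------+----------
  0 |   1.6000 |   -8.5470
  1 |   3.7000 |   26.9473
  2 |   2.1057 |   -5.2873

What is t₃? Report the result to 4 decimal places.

2.3672

t₃ = 2.1057 − (-5.2873)·(2.1057 − 3.7000) / (-5.2873 − 26.9473)
   = 2.1057 − (8.429542)/(-32.234600) = 2.367206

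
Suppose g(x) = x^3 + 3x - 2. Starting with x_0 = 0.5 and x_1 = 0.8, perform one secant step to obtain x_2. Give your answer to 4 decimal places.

g(0.5) = -0.375000, g(0.8) = 0.912000
x_2 = 0.800000 − 0.912000·(0.800000 − 0.500000) / (0.912000 − (-0.375000)) = 0.800000 − (0.273600)/(1.287000) = 0.587413

0.5874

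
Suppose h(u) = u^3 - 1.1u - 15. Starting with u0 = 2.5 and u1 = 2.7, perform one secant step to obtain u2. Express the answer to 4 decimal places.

2.6107

h(2.5) = -2.125000, h(2.7) = 1.713000
u2 = 2.700000 − 1.713000·(2.700000 − 2.500000) / (1.713000 − (-2.125000)) = 2.700000 − (0.342600)/(3.838000) = 2.610735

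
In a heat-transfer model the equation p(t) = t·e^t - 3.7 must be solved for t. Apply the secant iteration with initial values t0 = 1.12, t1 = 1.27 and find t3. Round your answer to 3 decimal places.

1.160

p(1.12) = -0.26736, p(1.27) = 0.82228
t2 = 1.27000 − 0.82228·(1.27000 − 1.12000) / (0.82228 − (-0.26736)) = 1.27000 − (0.12334)/(1.08965) = 1.15681
p(1.15681) = -0.02164
t3 = 1.15681 − (-0.02164)·(1.15681 − 1.27000) / (-0.02164 − 0.82228) = 1.15681 − (0.00245)/(-0.84392) = 1.15971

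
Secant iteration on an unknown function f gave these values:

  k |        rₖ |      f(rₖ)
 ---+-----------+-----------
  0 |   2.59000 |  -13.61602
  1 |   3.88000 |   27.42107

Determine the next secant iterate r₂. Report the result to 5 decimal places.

3.01802

r₂ = 3.88000 − 27.42107·(3.88000 − 2.59000) / (27.42107 − (-13.61602))
   = 3.88000 − (35.3731803)/(41.0370900) = 3.0180193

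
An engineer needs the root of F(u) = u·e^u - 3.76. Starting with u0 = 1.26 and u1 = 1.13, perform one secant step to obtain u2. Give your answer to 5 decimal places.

1.16607

F(1.26) = 0.6820311, F(1.13) = -0.2619082
u2 = 1.1300000 − (-0.2619082)·(1.1300000 − 1.2600000) / (-0.2619082 − 0.6820311) = 1.1300000 − (0.0340481)/(-0.9439392) = 1.1660702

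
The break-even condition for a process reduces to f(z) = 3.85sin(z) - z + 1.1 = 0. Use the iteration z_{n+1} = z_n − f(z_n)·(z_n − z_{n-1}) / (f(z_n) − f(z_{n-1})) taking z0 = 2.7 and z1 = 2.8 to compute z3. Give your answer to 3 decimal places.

f(2.7) = 0.04541, f(2.8) = -0.41030
z2 = 2.80000 − (-0.41030)·(2.80000 − 2.70000) / (-0.41030 − 0.04541) = 2.80000 − (-0.04103)/(-0.45571) = 2.70997
f(2.70997) = 0.00068
z3 = 2.70997 − 0.00068·(2.70997 − 2.80000) / (0.00068 − (-0.41030)) = 2.70997 − (-0.00006)/(0.41098) = 2.71011

2.710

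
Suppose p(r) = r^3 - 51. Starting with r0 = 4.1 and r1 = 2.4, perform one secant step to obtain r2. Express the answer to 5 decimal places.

p(4.1) = 17.9210000, p(2.4) = -37.1760000
r2 = 2.4000000 − (-37.1760000)·(2.4000000 − 4.1000000) / (-37.1760000 − 17.9210000) = 2.4000000 − (63.1992000)/(-55.0970000) = 3.5470534

3.54705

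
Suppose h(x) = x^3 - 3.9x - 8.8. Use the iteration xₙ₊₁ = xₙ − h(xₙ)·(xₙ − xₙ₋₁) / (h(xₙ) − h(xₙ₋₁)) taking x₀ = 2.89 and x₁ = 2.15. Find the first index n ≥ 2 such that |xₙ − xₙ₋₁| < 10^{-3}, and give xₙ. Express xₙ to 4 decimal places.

n = 5, xₙ = 2.6802

h(2.89) = 4.066569, h(2.15) = -7.246625
x₂ = 2.150000 − (-7.246625)·(-0.740000)/(-11.313194) = 2.624004;  |Δ| = 0.474004
h(2.624004) = -0.966301
x₃ = 2.624004 − (-0.966301)·(0.474004)/(6.280324) = 2.696935;  |Δ| = 0.072931
h(2.696935) = 0.298005
x₄ = 2.696935 − 0.298005·(0.072931)/(1.264307) = 2.679745;  |Δ| = 0.017190
h(2.679745) = -0.007666
x₅ = 2.679745 − (-0.007666)·(-0.017190)/(-0.305672) = 2.680176;  |Δ| = 0.000431
|x₅ − x₄| = 0.000431 < 10^{-3}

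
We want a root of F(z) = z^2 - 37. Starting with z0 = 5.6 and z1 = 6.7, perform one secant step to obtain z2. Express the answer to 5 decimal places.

F(5.6) = -5.6400000, F(6.7) = 7.8900000
z2 = 6.7000000 − 7.8900000·(6.7000000 − 5.6000000) / (7.8900000 − (-5.6400000)) = 6.7000000 − (8.6790000)/(13.5300000) = 6.0585366

6.05854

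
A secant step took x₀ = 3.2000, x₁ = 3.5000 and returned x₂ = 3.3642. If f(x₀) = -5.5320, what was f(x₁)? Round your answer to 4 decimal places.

The secant line through (3.2000, -5.5320) and (3.5000, f(x₁)) crosses zero at x₂ = 3.3642.
So (3.2000, -5.5320), (3.5000, f(x₁)), (3.3642, 0) are collinear:
f(x₁) = -5.5320 · (3.5000 − 3.3642) / (3.2000 − 3.3642) = -5.5320 · (0.135800)/(-0.164200) = 4.575186

4.5752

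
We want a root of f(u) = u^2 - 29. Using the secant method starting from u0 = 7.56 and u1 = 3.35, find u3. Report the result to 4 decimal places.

f(7.56) = 28.153600, f(3.35) = -17.777500
u2 = 3.350000 − (-17.777500)·(3.350000 − 7.560000) / (-17.777500 − 28.153600) = 3.350000 − (74.843275)/(-45.931100) = 4.979468
f(4.979468) = -4.204895
u3 = 4.979468 − (-4.204895)·(4.979468 − 3.350000) / (-4.204895 − (-17.777500)) = 4.979468 − (-6.851743)/(13.572605) = 5.484290

5.4843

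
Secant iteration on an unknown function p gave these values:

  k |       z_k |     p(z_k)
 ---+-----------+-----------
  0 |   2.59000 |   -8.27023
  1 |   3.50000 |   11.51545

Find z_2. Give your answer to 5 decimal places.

z_2 = 3.50000 − 11.51545·(3.50000 − 2.59000) / (11.51545 − (-8.27023))
   = 3.50000 − (10.4790595)/(19.7856800) = 2.9703715

2.97037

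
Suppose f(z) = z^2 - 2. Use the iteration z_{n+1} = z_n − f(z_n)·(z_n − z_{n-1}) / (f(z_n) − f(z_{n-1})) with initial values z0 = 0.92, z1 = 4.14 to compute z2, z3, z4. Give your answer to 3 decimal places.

f(0.92) = -1.15360, f(4.14) = 15.13960
z2 = 4.14000 − 15.13960·(4.14000 − 0.92000) / (15.13960 − (-1.15360)) = 4.14000 − (48.74951)/(16.29320) = 1.14798
f(1.14798) = -0.68213
z3 = 1.14798 − (-0.68213)·(1.14798 − 4.14000) / (-0.68213 − 15.13960) = 1.14798 − (2.04095)/(-15.82173) = 1.27698
f(1.27698) = -0.36932
z4 = 1.27698 − (-0.36932)·(1.27698 − 1.14798) / (-0.36932 − (-0.68213)) = 1.27698 − (-0.04764)/(0.31281) = 1.42928

1.148, 1.277, 1.429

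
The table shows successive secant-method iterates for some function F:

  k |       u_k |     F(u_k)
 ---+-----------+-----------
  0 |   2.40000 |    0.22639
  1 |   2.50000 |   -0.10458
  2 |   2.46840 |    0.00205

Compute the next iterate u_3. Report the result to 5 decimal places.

2.46901

u_3 = 2.46840 − 0.00205·(2.46840 − 2.50000) / (0.00205 − (-0.10458))
   = 2.46840 − (-0.0000648)/(0.1066300) = 2.4690075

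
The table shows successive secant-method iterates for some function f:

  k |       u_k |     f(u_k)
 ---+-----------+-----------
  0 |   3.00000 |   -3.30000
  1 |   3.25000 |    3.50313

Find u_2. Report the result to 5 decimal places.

3.12127

u_2 = 3.25000 − 3.50313·(3.25000 − 3.00000) / (3.50313 − (-3.30000))
   = 3.25000 − (0.8757825)/(6.8031300) = 3.1212677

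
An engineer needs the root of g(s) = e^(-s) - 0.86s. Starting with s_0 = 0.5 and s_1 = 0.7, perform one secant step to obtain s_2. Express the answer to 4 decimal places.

g(0.5) = 0.176531, g(0.7) = -0.105415
s_2 = 0.700000 − (-0.105415)·(0.700000 − 0.500000) / (-0.105415 − 0.176531) = 0.700000 − (-0.021083)/(-0.281945) = 0.625223

0.6252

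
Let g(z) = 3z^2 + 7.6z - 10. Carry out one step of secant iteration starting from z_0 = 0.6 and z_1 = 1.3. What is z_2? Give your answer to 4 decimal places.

0.9278

g(0.6) = -4.360000, g(1.3) = 4.950000
z_2 = 1.300000 − 4.950000·(1.300000 − 0.600000) / (4.950000 − (-4.360000)) = 1.300000 − (3.465000)/(9.310000) = 0.927820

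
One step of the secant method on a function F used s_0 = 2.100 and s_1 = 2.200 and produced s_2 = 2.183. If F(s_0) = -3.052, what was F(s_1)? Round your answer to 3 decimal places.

0.625

The secant line through (2.100, -3.052) and (2.200, F(s_1)) crosses zero at s_2 = 2.183.
So (2.100, -3.052), (2.200, F(s_1)), (2.183, 0) are collinear:
F(s_1) = -3.052 · (2.200 − 2.183) / (2.100 − 2.183) = -3.052 · (0.01700)/(-0.08300) = 0.62511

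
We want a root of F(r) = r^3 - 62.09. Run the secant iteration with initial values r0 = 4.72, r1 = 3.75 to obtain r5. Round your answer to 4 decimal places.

3.9598

F(4.72) = 43.064048, F(3.75) = -9.355625
r2 = 3.750000 − (-9.355625)·(3.750000 − 4.720000) / (-9.355625 − 43.064048) = 3.750000 − (9.074956)/(-52.419673) = 3.923121
F(3.923121) = -1.709713
r3 = 3.923121 − (-1.709713)·(3.923121 − 3.750000) / (-1.709713 − (-9.355625)) = 3.923121 − (-0.295988)/(7.645912) = 3.961833
F(3.961833) = 0.095412
r4 = 3.961833 − 0.095412·(3.961833 − 3.923121) / (0.095412 − (-1.709713)) = 3.961833 − (0.003694)/(1.805125) = 3.959787
F(3.959787) = -0.000889
r5 = 3.959787 − (-0.000889)·(3.959787 − 3.961833) / (-0.000889 − 0.095412) = 3.959787 − (0.000002)/(-0.096301) = 3.959806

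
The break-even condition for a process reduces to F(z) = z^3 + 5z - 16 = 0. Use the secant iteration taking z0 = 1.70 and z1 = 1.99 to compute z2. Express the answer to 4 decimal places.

1.8698

F(1.70) = -2.587000, F(1.99) = 1.830599
z2 = 1.990000 − 1.830599·(1.990000 − 1.700000) / (1.830599 − (-2.587000)) = 1.990000 − (0.530874)/(4.417599) = 1.869828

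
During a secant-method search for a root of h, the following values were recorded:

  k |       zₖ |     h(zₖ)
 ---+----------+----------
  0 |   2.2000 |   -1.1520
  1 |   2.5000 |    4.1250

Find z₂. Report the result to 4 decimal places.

2.2655

z₂ = 2.5000 − 4.1250·(2.5000 − 2.2000) / (4.1250 − (-1.1520))
   = 2.5000 − (1.237500)/(5.277000) = 2.265492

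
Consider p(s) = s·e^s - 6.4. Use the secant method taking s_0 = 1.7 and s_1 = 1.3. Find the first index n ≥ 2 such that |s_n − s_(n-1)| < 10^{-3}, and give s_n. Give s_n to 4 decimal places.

p(1.7) = 2.905711, p(1.3) = -1.629914
s_2 = 1.300000 − (-1.629914)·(-0.400000)/(-4.535625) = 1.443743;  |Δ| = 0.143743
p(1.443743) = -0.283546
s_3 = 1.443743 − (-0.283546)·(0.143743)/(1.346369) = 1.474016;  |Δ| = 0.030272
p(1.474016) = 0.036637
s_4 = 1.474016 − 0.036637·(0.030272)/(0.320182) = 1.470552;  |Δ| = 0.003464
p(1.470552) = -0.000694
s_5 = 1.470552 − (-0.000694)·(-0.003464)/(-0.037331) = 1.470616;  |Δ| = 0.000064
|s_5 − s_4| = 0.000064 < 10^{-3}

n = 5, s_n = 1.4706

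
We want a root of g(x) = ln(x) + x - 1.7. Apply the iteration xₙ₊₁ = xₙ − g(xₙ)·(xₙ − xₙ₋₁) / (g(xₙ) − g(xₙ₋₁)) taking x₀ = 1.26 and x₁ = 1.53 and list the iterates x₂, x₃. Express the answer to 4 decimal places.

1.3815, 1.3787

g(1.26) = -0.208888, g(1.53) = 0.255268
x₂ = 1.530000 − 0.255268·(1.530000 − 1.260000) / (0.255268 − (-0.208888)) = 1.530000 − (0.068922)/(0.464156) = 1.381511
g(1.381511) = 0.004688
x₃ = 1.381511 − 0.004688·(1.381511 − 1.530000) / (0.004688 − 0.255268) = 1.381511 − (-0.000696)/(-0.250580) = 1.378732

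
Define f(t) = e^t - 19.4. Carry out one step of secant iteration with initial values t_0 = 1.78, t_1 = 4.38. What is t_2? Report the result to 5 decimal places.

f(1.78) = -13.4701436, f(4.38) = 60.4380334
t_2 = 4.3800000 − 60.4380334·(4.3800000 − 1.7800000) / (60.4380334 − (-13.4701436)) = 4.3800000 − (157.1388869)/(73.9081770) = 2.2538633

2.25386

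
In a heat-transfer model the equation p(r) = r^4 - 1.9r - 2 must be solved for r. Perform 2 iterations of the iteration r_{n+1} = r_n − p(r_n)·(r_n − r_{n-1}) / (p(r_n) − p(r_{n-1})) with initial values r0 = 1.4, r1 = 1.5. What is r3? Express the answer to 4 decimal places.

1.4812

p(1.4) = -0.818400, p(1.5) = 0.212500
r2 = 1.500000 − 0.212500·(1.500000 − 1.400000) / (0.212500 − (-0.818400)) = 1.500000 − (0.021250)/(1.030900) = 1.479387
p(1.479387) = -0.020928
r3 = 1.479387 − (-0.020928)·(1.479387 − 1.500000) / (-0.020928 − 0.212500) = 1.479387 − (0.000431)/(-0.233428) = 1.481235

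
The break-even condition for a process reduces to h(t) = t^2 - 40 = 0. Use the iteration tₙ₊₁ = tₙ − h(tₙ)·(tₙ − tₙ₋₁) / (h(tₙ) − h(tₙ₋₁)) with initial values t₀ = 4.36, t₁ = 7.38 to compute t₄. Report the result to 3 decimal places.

6.325

h(4.36) = -20.99040, h(7.38) = 14.46440
t₂ = 7.38000 − 14.46440·(7.38000 − 4.36000) / (14.46440 − (-20.99040)) = 7.38000 − (43.68249)/(35.45480) = 6.14794
h(6.14794) = -2.20285
t₃ = 6.14794 − (-2.20285)·(6.14794 − 7.38000) / (-2.20285 − 14.46440) = 6.14794 − (2.71405)/(-16.66725) = 6.31078
h(6.31078) = -0.17411
t₄ = 6.31078 − (-0.17411)·(6.31078 − 6.14794) / (-0.17411 − (-2.20285)) = 6.31078 − (-0.02835)/(2.02874) = 6.32475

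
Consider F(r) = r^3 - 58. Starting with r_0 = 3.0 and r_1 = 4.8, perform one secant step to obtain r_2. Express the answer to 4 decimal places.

F(3.0) = -31.000000, F(4.8) = 52.592000
r_2 = 4.800000 − 52.592000·(4.800000 − 3.000000) / (52.592000 − (-31.000000)) = 4.800000 − (94.665600)/(83.592000) = 3.667528

3.6675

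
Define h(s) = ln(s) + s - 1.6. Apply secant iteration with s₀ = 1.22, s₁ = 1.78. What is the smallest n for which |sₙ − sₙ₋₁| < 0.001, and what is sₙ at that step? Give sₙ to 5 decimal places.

n = 4, sₙ = 1.32135

h(1.22) = -0.1811491, h(1.78) = 0.7566134
s₂ = 1.7800000 − 0.7566134·(0.5600000)/(0.9377625) = 1.3281761;  |Δ| = 0.4518239
h(1.3281761) = 0.0119828
s₃ = 1.3281761 − 0.0119828·(-0.4518239)/(-0.7446306) = 1.3209053;  |Δ| = 0.0072709
h(1.3209053) = -0.0007774
s₄ = 1.3209053 − (-0.0007774)·(-0.0072709)/(-0.0127602) = 1.3213482;  |Δ| = 0.0004430
|s₄ − s₃| = 0.0004430 < 0.001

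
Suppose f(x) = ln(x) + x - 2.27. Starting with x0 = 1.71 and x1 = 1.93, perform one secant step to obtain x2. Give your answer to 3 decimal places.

f(1.71) = -0.02351, f(1.93) = 0.31752
x2 = 1.93000 − 0.31752·(1.93000 − 1.71000) / (0.31752 − (-0.02351)) = 1.93000 − (0.06985)/(0.34103) = 1.72516

1.725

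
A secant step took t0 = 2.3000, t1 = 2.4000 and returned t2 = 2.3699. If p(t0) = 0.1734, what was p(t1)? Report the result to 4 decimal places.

-0.0747

The secant line through (2.3000, 0.1734) and (2.4000, p(t1)) crosses zero at t2 = 2.3699.
So (2.3000, 0.1734), (2.4000, p(t1)), (2.3699, 0) are collinear:
p(t1) = 0.1734 · (2.4000 − 2.3699) / (2.3000 − 2.3699) = 0.1734 · (0.030100)/(-0.069900) = -0.074669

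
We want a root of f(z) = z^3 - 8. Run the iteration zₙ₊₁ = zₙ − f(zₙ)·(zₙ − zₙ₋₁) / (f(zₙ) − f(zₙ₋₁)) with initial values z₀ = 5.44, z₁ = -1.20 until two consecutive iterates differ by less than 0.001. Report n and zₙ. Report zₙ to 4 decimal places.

n = 6, zₙ = 2.0000

f(5.44) = 152.989184, f(-1.20) = -9.728000
z₂ = -1.200000 − (-9.728000)·(-6.640000)/(-162.717184) = -0.803030;  |Δ| = 0.396970
f(-0.803030) = -8.517839
z₃ = -0.803030 − (-8.517839)·(0.396970)/(1.210161) = 1.991086;  |Δ| = 2.794116
f(1.991086) = -0.106490
z₄ = 1.991086 − (-0.106490)·(2.794116)/(8.411349) = 2.026460;  |Δ| = 0.035374
f(2.026460) = 0.321745
z₅ = 2.026460 − 0.321745·(0.035374)/(0.428235) = 1.999883;  |Δ| = 0.026578
f(1.999883) = -0.001407
z₆ = 1.999883 − (-0.001407)·(-0.026578)/(-0.323152) = 1.999998;  |Δ| = 0.000116
|z₆ − z₅| = 0.000116 < 0.001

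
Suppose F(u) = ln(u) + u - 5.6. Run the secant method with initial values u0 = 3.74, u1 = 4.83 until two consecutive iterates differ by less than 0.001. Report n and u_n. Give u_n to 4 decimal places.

n = 4, u_n = 4.1717

F(3.74) = -0.540914, F(4.83) = 0.804846
u2 = 4.830000 − 0.804846·(1.090000)/(1.345761) = 4.178114;  |Δ| = 0.651886
F(4.178114) = 0.007974
u3 = 4.178114 − 0.007974·(-0.651886)/(-0.796873) = 4.171591;  |Δ| = 0.006523
F(4.171591) = -0.000112
u4 = 4.171591 − (-0.000112)·(-0.006523)/(-0.008086) = 4.171681;  |Δ| = 0.000090
|u4 − u3| = 0.000090 < 0.001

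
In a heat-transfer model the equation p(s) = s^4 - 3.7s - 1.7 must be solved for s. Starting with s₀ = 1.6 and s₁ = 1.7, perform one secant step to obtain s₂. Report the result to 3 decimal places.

p(1.6) = -1.06640, p(1.7) = 0.36210
s₂ = 1.70000 − 0.36210·(1.70000 − 1.60000) / (0.36210 − (-1.06640)) = 1.70000 − (0.03621)/(1.42850) = 1.67465

1.675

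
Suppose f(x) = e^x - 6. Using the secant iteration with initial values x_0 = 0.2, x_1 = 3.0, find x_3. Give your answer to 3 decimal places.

1.327

f(0.2) = -4.77860, f(3.0) = 14.08554
x_2 = 3.00000 − 14.08554·(3.00000 − 0.20000) / (14.08554 − (-4.77860)) = 3.00000 − (39.43950)/(18.86413) = 0.90929
f(0.90929) = -3.51745
x_3 = 0.90929 − (-3.51745)·(0.90929 − 3.00000) / (-3.51745 − 14.08554) = 0.90929 − (7.35398)/(-17.60299) = 1.32706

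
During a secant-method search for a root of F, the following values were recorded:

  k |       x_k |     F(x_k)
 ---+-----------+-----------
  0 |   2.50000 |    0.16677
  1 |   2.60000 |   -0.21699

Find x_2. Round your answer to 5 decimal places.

x_2 = 2.60000 − (-0.21699)·(2.60000 − 2.50000) / (-0.21699 − 0.16677)
   = 2.60000 − (-0.0216990)/(-0.3837600) = 2.5434568

2.54346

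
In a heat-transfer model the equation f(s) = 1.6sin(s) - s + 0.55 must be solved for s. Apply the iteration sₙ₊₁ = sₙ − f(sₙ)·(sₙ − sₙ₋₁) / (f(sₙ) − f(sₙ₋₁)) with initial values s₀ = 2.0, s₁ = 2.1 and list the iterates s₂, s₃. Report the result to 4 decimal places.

f(2.0) = 0.004876, f(2.1) = -0.168865
s₂ = 2.100000 − (-0.168865)·(2.100000 − 2.000000) / (-0.168865 − 0.004876) = 2.100000 − (-0.016887)/(-0.173741) = 2.002806
f(2.002806) = 0.000195
s₃ = 2.002806 − 0.000195·(2.002806 − 2.100000) / (0.000195 − (-0.168865)) = 2.002806 − (-0.000019)/(0.169060) = 2.002919

2.0028, 2.0029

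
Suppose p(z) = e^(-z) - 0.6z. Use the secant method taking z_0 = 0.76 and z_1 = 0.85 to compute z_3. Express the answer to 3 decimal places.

0.771

p(0.76) = 0.01167, p(0.85) = -0.08259
z_2 = 0.85000 − (-0.08259)·(0.85000 − 0.76000) / (-0.08259 − 0.01167) = 0.85000 − (-0.00743)/(-0.09425) = 0.77114
p(0.77114) = -0.00020
z_3 = 0.77114 − (-0.00020)·(0.77114 − 0.85000) / (-0.00020 − (-0.08259)) = 0.77114 − (0.00002)/(0.08239) = 0.77095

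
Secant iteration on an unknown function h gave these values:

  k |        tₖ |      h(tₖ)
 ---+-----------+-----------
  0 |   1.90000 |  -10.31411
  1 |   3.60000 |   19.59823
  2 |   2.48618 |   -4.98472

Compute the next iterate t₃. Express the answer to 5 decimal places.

2.71203

t₃ = 2.48618 − (-4.98472)·(2.48618 − 3.60000) / (-4.98472 − 19.59823)
   = 2.48618 − (5.5520808)/(-24.5829500) = 2.7120309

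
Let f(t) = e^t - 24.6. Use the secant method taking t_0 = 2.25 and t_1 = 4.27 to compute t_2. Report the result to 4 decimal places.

2.7421

f(2.25) = -15.112264, f(4.27) = 46.921636
t_2 = 4.270000 − 46.921636·(4.270000 − 2.250000) / (46.921636 − (-15.112264)) = 4.270000 − (94.781704)/(62.033900) = 2.742098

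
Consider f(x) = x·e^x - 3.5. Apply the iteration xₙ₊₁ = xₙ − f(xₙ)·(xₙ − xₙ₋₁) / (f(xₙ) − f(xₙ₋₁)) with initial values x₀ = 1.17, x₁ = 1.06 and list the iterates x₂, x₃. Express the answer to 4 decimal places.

f(1.17) = 0.269731, f(1.06) = -0.440447
x₂ = 1.060000 − (-0.440447)·(1.060000 − 1.170000) / (-0.440447 − 0.269731) = 1.060000 − (0.048449)/(-0.710178) = 1.128221
f(1.128221) = -0.013622
x₃ = 1.128221 − (-0.013622)·(1.128221 − 1.060000) / (-0.013622 − (-0.440447)) = 1.128221 − (-0.000929)/(0.426824) = 1.130398

1.1282, 1.1304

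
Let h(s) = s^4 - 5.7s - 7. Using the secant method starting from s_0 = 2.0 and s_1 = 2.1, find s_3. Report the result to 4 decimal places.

2.0845

h(2.0) = -2.400000, h(2.1) = 0.478100
s_2 = 2.100000 − 0.478100·(2.100000 − 2.000000) / (0.478100 − (-2.400000)) = 2.100000 − (0.047810)/(2.878100) = 2.083388
h(2.083388) = -0.035313
s_3 = 2.083388 − (-0.035313)·(2.083388 − 2.100000) / (-0.035313 − 0.478100) = 2.083388 − (0.000587)/(-0.513413) = 2.084531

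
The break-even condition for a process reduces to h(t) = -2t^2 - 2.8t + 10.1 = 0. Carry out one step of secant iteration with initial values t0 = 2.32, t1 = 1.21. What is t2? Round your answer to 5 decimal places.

1.59375

h(2.32) = -7.1608000, h(1.21) = 3.7838000
t2 = 1.2100000 − 3.7838000·(1.2100000 − 2.3200000) / (3.7838000 − (-7.1608000)) = 1.2100000 − (-4.2000180)/(10.9446000) = 1.5937525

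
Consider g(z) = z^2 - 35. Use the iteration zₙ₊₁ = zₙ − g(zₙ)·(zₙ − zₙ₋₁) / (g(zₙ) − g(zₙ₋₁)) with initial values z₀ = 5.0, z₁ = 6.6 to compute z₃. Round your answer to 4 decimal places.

5.9131

g(5.0) = -10.000000, g(6.6) = 8.560000
z₂ = 6.600000 − 8.560000·(6.600000 − 5.000000) / (8.560000 − (-10.000000)) = 6.600000 − (13.696000)/(18.560000) = 5.862069
g(5.862069) = -0.636147
z₃ = 5.862069 − (-0.636147)·(5.862069 − 6.600000) / (-0.636147 − 8.560000) = 5.862069 − (0.469433)/(-9.196147) = 5.913116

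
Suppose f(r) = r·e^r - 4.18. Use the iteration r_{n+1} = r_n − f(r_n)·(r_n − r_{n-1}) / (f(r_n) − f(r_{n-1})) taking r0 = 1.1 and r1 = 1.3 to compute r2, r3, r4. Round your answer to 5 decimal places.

1.21947, 1.22595, 1.22631

f(1.1) = -0.8754174, f(1.3) = 0.5900857
r2 = 1.3000000 − 0.5900857·(1.3000000 − 1.1000000) / (0.5900857 − (-0.8754174)) = 1.3000000 − (0.1180171)/(1.4655030) = 1.2194699
f(1.2194699) = -0.0516157
r3 = 1.2194699 − (-0.0516157)·(1.2194699 − 1.3000000) / (-0.0516157 − 0.5900857) = 1.2194699 − (0.0041566)/(-0.6417014) = 1.2259474
f(1.2259474) = -0.0027159
r4 = 1.2259474 − (-0.0027159)·(1.2259474 − 1.2194699) / (-0.0027159 − (-0.0516157)) = 1.2259474 − (-0.0000176)/(0.0488998) = 1.2263071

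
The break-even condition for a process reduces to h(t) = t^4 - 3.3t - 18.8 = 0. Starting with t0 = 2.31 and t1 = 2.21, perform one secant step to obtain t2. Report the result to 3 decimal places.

h(2.31) = 2.05096, h(2.21) = -2.23857
t2 = 2.21000 − (-2.23857)·(2.21000 − 2.31000) / (-2.23857 − 2.05096) = 2.21000 − (0.22386)/(-4.28953) = 2.26219

2.262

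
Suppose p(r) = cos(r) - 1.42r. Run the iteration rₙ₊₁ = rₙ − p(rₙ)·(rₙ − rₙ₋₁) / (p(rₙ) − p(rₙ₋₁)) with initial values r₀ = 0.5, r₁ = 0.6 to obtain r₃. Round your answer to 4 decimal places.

p(0.5) = 0.167583, p(0.6) = -0.026664
r₂ = 0.600000 − (-0.026664)·(0.600000 − 0.500000) / (-0.026664 − 0.167583) = 0.600000 − (-0.002666)/(-0.194247) = 0.586273
p(0.586273) = 0.000501
r₃ = 0.586273 − 0.000501·(0.586273 − 0.600000) / (0.000501 − (-0.026664)) = 0.586273 − (-0.000007)/(0.027165) = 0.586526

0.5865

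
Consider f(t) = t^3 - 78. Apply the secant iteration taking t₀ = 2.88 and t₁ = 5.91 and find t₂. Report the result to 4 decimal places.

3.7782

f(2.88) = -54.112128, f(5.91) = 128.425071
t₂ = 5.910000 − 128.425071·(5.910000 − 2.880000) / (128.425071 − (-54.112128)) = 5.910000 − (389.127965)/(182.537199) = 3.778226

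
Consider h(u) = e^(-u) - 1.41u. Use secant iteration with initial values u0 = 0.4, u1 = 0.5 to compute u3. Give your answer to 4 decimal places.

0.4515

h(0.4) = 0.106320, h(0.5) = -0.098469
u2 = 0.500000 − (-0.098469)·(0.500000 − 0.400000) / (-0.098469 − 0.106320) = 0.500000 − (-0.009847)/(-0.204789) = 0.451917
h(0.451917) = -0.000796
u3 = 0.451917 − (-0.000796)·(0.451917 − 0.500000) / (-0.000796 − (-0.098469)) = 0.451917 − (0.000038)/(0.097674) = 0.451525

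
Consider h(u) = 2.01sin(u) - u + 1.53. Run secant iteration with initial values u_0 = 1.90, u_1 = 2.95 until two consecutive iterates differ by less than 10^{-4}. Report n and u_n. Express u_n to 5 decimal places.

n = 5, u_n = 2.58754

h(1.90) = 1.5320632, h(2.95) = -1.0372505
u_2 = 2.9500000 − (-1.0372505)·(1.0500000)/(-2.5693137) = 2.5261074;  |Δ| = 0.4238926
h(2.5261074) = 0.1643757
u_3 = 2.5261074 − 0.1643757·(-0.4238926)/(1.2016262) = 2.5840935;  |Δ| = 0.0579861
h(2.5840935) = 0.0093284
u_4 = 2.5840935 − 0.0093284·(0.0579861)/(-0.1550473) = 2.5875823;  |Δ| = 0.0034887
h(2.5875823) = -0.0001173
u_5 = 2.5875823 − (-0.0001173)·(0.0034887)/(-0.0094458) = 2.5875389;  |Δ| = 0.0000433
|u_5 − u_4| = 0.0000433 < 10^{-4}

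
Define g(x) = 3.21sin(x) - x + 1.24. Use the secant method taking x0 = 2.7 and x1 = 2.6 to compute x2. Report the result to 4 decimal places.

2.6770

g(2.7) = -0.088111, g(2.6) = 0.294759
x2 = 2.600000 − 0.294759·(2.600000 − 2.700000) / (0.294759 − (-0.088111)) = 2.600000 − (-0.029476)/(0.382870) = 2.676987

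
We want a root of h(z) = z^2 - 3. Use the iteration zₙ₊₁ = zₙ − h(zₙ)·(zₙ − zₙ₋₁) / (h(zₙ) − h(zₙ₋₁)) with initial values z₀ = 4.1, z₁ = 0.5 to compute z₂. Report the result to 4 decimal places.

1.0978

h(4.1) = 13.810000, h(0.5) = -2.750000
z₂ = 0.500000 − (-2.750000)·(0.500000 − 4.100000) / (-2.750000 − 13.810000) = 0.500000 − (9.900000)/(-16.560000) = 1.097826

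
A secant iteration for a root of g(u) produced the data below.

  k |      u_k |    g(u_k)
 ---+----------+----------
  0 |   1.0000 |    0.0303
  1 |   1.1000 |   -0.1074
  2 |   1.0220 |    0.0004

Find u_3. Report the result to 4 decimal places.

1.0223

u_3 = 1.0220 − 0.0004·(1.0220 − 1.1000) / (0.0004 − (-0.1074))
   = 1.0220 − (-0.000031)/(0.107800) = 1.022289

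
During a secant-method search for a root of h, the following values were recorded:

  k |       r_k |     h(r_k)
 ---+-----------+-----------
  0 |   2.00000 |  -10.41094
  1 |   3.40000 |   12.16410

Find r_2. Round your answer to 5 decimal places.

2.64564

r_2 = 3.40000 − 12.16410·(3.40000 − 2.00000) / (12.16410 − (-10.41094))
   = 3.40000 − (17.0297400)/(22.5750400) = 2.6456385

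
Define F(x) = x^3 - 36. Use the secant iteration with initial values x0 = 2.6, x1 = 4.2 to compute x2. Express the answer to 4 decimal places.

F(2.6) = -18.424000, F(4.2) = 38.088000
x2 = 4.200000 − 38.088000·(4.200000 − 2.600000) / (38.088000 − (-18.424000)) = 4.200000 − (60.940800)/(56.512000) = 3.121631

3.1216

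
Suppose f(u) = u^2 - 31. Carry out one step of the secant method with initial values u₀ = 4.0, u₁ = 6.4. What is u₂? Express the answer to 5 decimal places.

5.44231

f(4.0) = -15.0000000, f(6.4) = 9.9600000
u₂ = 6.4000000 − 9.9600000·(6.4000000 − 4.0000000) / (9.9600000 − (-15.0000000)) = 6.4000000 − (23.9040000)/(24.9600000) = 5.4423077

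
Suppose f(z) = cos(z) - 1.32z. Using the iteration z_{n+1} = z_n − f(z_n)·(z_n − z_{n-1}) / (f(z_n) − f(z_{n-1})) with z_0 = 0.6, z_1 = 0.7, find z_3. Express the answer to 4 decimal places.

0.6176

f(0.6) = 0.033336, f(0.7) = -0.159158
z_2 = 0.700000 − (-0.159158)·(0.700000 − 0.600000) / (-0.159158 − 0.033336) = 0.700000 − (-0.015916)/(-0.192493) = 0.617318
f(0.617318) = 0.000574
z_3 = 0.617318 − 0.000574·(0.617318 − 0.700000) / (0.000574 − (-0.159158)) = 0.617318 − (-0.000048)/(0.159732) = 0.617615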